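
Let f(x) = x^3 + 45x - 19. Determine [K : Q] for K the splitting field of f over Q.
[K : Q] = 6

By the rational root test, any rational root of the monic integer polynomial f(x) = x^3 + 45x - 19 must be an integer dividing the constant term -19, i.e. one of ±{1, 19}. Evaluating: f(1) = 27, f(-1) = -65, f(19) = 7695, f(-19) = -7733; none is 0, so f has no rational root and is therefore irreducible over Q (a cubic with no linear factor over a field is irreducible). For an irreducible cubic, the Galois group is A_3 or S_3 according as the discriminant disc(f) = -4a^3 - 27b^2 = -4·(45)^3 - 27·(-19)^2 = -374247 is or is not a square in Q. Here disc(f) = -374247 is not a perfect square in Q, so the Galois group of f over Q is not contained in A_3 and must be all of S_3. The splitting field has degree |S_3| = 6 over Q, so [K : Q] = 6.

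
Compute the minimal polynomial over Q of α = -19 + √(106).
m_α(x) = x^2 + 38x + 255

From α + 19 = √(106), squaring gives (α + 19)^2 = 106, i.e. α^2 + 38α + 361 = 106, so α^2 + 38α + 255 = 0. The discriminant of x^2 + 38x + 255 is (38)^2 - 4·(255) = 1444 - 1020 = 424, and 4·(106) is not a perfect square in Q since 106 is squarefree and ≠ 1. Hence x^2 + 38x + 255 is irreducible over Q and is the minimal polynomial of α.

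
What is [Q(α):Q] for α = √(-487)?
[Q(α):Q] = 2

[Q(α):Q] equals the degree of the minimal polynomial of α. Here α^2 = -487 and x^2 + 487 is irreducible (d = -487 is squarefree, ≠ 1, hence not a square), so deg(m_α) = 2. Thus [Q(α):Q] = 2.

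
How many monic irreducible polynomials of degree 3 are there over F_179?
There are 1911720 monic irreducible polynomials of degree 3 over F_179

Each element of F_{179^3} that lies in no proper subfield is a root of exactly one monic irreducible of degree 3 over F_179, and each such polynomial has 3 distinct roots in F_{179^3}. By Möbius inversion the count is N_179(3) = (1/3) Σ_{d|3} μ(3/d) · 179^d = (1/3)(μ(3)·179^1 + μ(1)·179^3) = 5735160/3 = 1911720.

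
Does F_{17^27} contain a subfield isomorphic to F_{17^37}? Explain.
No: F_{17^37} is not a subfield of F_{17^27}

F_{p^m} embeds in F_{p^n} iff m | n. Here 37 ∤ 27 (since 27 = 0·37 + 27 with remainder 27 ≠ 0), so F_{17^37} is not a subfield of F_{17^27}. Equivalently: if it were, the tower law would give 37 = [F_{17^37}:F_17] dividing [F_{17^27}:F_17] = 27, contradiction.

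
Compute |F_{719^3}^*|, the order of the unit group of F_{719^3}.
|F_{719^3}^*| = 371694958

F_{719^3} has 719^3 = 371694959 elements; its multiplicative group consists of all nonzero elements, so |F_{719^3}^*| = 371694959 - 1 = 371694958. (It is cyclic since any finite subgroup of the multiplicative group of a field is cyclic.)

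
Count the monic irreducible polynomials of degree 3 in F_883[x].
There are 229488168 monic irreducible polynomials of degree 3 over F_883

Each element of F_{883^3} that lies in no proper subfield is a root of exactly one monic irreducible of degree 3 over F_883, and each such polynomial has 3 distinct roots in F_{883^3}. By Möbius inversion the count is N_883(3) = (1/3) Σ_{d|3} μ(3/d) · 883^d = (1/3)(μ(3)·883^1 + μ(1)·883^3) = 688464504/3 = 229488168.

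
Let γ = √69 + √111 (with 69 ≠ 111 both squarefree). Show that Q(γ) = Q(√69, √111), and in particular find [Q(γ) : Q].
[Q(γ) : Q] = 4 (equivalently, Q(γ) = Q(√69, √111))

Obviously Q(γ) ⊆ Q(√69, √111), and [Q(√69, √111):Q] = 4 (since 69, 111 are distinct squarefree integers > 1 with 7659 not a perfect square). To show equality we compute the minimal polynomial of γ. From γ = √69 + √111: γ^2 = 69 + 2√(7659) + 111 = 180 + 2√(7659), so γ^2 - 180 = 2√(7659); squaring, (γ^2 - 180)^2 = 4·7659, i.e. γ^4 - 360γ^2 + 32400 - 30636 = 0, i.e. γ^4 - 360γ^2 + 1764 = 0. So γ is a root of x^4 - 360x^2 + 1764. This polynomial is irreducible over Q: it has no rational root (each ±√69 ± √111 is irrational), and any factorization into two quadratics over Q would force √(7659) ∈ Q (pairing opposite roots) or √69, √111 ∈ Q (other pairings), all impossible. Hence [Q(γ):Q] = 4 = [Q(√69, √111):Q], so Q(γ) = Q(√69, √111).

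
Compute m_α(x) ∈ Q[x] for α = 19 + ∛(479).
m_α(x) = x^3 - 57x^2 + 1083x - 7338

Set β = α - 19 = ∛(479), so β^3 = 479. Then (α - 19)^3 - 479 = 0, i.e. α is a root of g(x) = (x - 19)^3 - 479 = x^3 - 57x^2 + 1083x - 7338. Since g(x) = h(x - 19) where h(x) = x^3 - 479, and h is irreducible over Q (because 479 is not a perfect cube, so h has no rational root, and a monic cubic with no rational root is irreducible), g is also irreducible (irreducibility is preserved under the substitution x → x - 19). Hence m_α(x) = x^3 - 57x^2 + 1083x - 7338.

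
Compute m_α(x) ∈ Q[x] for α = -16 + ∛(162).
m_α(x) = x^3 + 48x^2 + 768x + 3934

Set β = α + 16 = ∛(162), so β^3 = 162. Then (α + 16)^3 - 162 = 0, i.e. α is a root of g(x) = (x + 16)^3 - 162 = x^3 + 48x^2 + 768x + 3934. Since g(x) = h(x + 16) where h(x) = x^3 - 162, and h is irreducible over Q (because 162 is not a perfect cube, so h has no rational root, and a monic cubic with no rational root is irreducible), g is also irreducible (irreducibility is preserved under the substitution x → x + 16). Hence m_α(x) = x^3 + 48x^2 + 768x + 3934.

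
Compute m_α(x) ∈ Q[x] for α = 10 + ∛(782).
m_α(x) = x^3 - 30x^2 + 300x - 1782

Set β = α - 10 = ∛(782), so β^3 = 782. Then (α - 10)^3 - 782 = 0, i.e. α is a root of g(x) = (x - 10)^3 - 782 = x^3 - 30x^2 + 300x - 1782. Since g(x) = h(x - 10) where h(x) = x^3 - 782, and h is irreducible over Q (because 782 is not a perfect cube, so h has no rational root, and a monic cubic with no rational root is irreducible), g is also irreducible (irreducibility is preserved under the substitution x → x - 10). Hence m_α(x) = x^3 - 30x^2 + 300x - 1782.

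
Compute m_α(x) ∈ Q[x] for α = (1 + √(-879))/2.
m_α(x) = x^2 - x + 220

From 2α - 1 = √(-879), squaring gives (2α - 1)^2 = -879, i.e. 4α^2 - 4α + 1 = -879, so α^2 - α + (1 + 879)/4 = 0. Since -879 ≡ 1 (mod 4), (1 + 879)/4 = 220 ∈ Z. The polynomial x^2 - x + 220 has discriminant 1 - 4·(220) = -879, which is not a perfect square in Q (d = -879 is squarefree and ≠ 1), so x^2 - x + 220 is irreducible over Q. It is the minimal polynomial of α.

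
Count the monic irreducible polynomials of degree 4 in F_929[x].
There are 186209726160 monic irreducible polynomials of degree 4 over F_929

Each element of F_{929^4} that lies in no proper subfield is a root of exactly one monic irreducible of degree 4 over F_929, and each such polynomial has 4 distinct roots in F_{929^4}. By Möbius inversion the count is N_929(4) = (1/4) Σ_{d|4} μ(4/d) · 929^d = (1/4)(μ(4)·929^1 + μ(2)·929^2 + μ(1)·929^4) = 744838904640/4 = 186209726160.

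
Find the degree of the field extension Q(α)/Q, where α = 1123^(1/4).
[Q(α):Q] = 4

α is a root of x^4 - 1123. By Eisenstein's criterion at the prime p = 1123 (which divides the constant term 1123 but p^2 = 1261129 does not, since 1123 is squarefree), x^4 - 1123 is irreducible over Q. Hence [Q(α):Q] = 4.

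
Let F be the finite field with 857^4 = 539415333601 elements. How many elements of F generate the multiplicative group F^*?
There are φ(539415333600) = 116055244800 primitive elements

F_q^* is cyclic of order q - 1 = 539415333600. A cyclic group of order m has exactly φ(m) generators. Here m = 539415333600 = 2^5 · 3 · 5^2 · 11 · 13 · 37 · 107 · 397, so the number of primitive elements is φ(539415333600) = 116055244800.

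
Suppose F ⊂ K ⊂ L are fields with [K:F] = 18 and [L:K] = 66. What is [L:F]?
[L:F] = 1188

The tower law says that for any tower of field extensions F ⊂ K ⊂ L with finite degrees, [L:F] = [L:K] · [K:F]. Here this gives [L:F] = 66 · 18 = 1188.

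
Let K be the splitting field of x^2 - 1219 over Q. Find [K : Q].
[K : Q] = 2

f(x) = x^2 - 1219 factors as (x - √1219)(x + √1219). The splitting field is K = Q(√1219). Since 1219 is squarefree and > 1, it is not a perfect square, so x^2 - 1219 is irreducible over Q and [Q(√1219) : Q] = 2. Hence [K : Q] = 2.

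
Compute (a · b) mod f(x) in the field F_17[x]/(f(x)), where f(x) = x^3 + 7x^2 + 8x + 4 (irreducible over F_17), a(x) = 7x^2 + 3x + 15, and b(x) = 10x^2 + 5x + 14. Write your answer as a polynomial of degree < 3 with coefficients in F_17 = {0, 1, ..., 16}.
a · b ≡ 9x^2 + 7x + 6 (mod f(x))

Multiply in F_17[x]: a(x)·b(x) = (7x^2 + 3x + 15)·(10x^2 + 5x + 14) = 2x^4 + 14x^3 + 8x^2 + 15x + 6. This has degree ≥ 3, so divide by f(x) over F_17: 2x^4 + 14x^3 + 8x^2 + 15x + 6 = (2x)·(x^3 + 7x^2 + 8x + 4) + (9x^2 + 7x + 6). Hence a·b ≡ 9x^2 + 7x + 6 (mod f). (F_17[x]/(f) is a field with 17^3 = 4913 elements since f is irreducible of degree 3.)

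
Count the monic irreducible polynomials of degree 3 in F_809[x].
There are 176491440 monic irreducible polynomials of degree 3 over F_809

Each element of F_{809^3} that lies in no proper subfield is a root of exactly one monic irreducible of degree 3 over F_809, and each such polynomial has 3 distinct roots in F_{809^3}. By Möbius inversion the count is N_809(3) = (1/3) Σ_{d|3} μ(3/d) · 809^d = (1/3)(μ(3)·809^1 + μ(1)·809^3) = 529474320/3 = 176491440.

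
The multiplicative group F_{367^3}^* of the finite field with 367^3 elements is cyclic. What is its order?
|F_{367^3}^*| = 49430862

F_{367^3} has 367^3 = 49430863 elements; its multiplicative group consists of all nonzero elements, so |F_{367^3}^*| = 49430863 - 1 = 49430862. (It is cyclic since any finite subgroup of the multiplicative group of a field is cyclic.)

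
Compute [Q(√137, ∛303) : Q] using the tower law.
[Q(√137, ∛303) : Q] = 6

Let L = Q(√137, ∛303). Since Q(√137) ⊂ L and [Q(√137):Q] = 2, the tower law gives 2 | [L:Q]. Likewise Q(∛303) ⊂ L with [Q(∛303):Q] = 3 (because 303 is not a perfect cube), so 3 | [L:Q]. As gcd(2,3) = 1, [L:Q] is divisible by 6. Conversely L is generated over Q by √137 and ∛303, so [L:Q] ≤ 2·3 = 6. Therefore [Q(√137, ∛303) : Q] = 6.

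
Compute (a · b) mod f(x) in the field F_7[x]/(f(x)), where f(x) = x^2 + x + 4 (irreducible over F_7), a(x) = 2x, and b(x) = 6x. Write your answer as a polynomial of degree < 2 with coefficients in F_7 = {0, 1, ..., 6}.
a · b ≡ 2x + 1 (mod f(x))

Multiply in F_7[x]: a(x)·b(x) = (2x)·(6x) = 5x^2. This has degree ≥ 2, so divide by f(x) over F_7: 5x^2 = (5)·(x^2 + x + 4) + (2x + 1). Hence a·b ≡ 2x + 1 (mod f). (F_7[x]/(f) is a field with 7^2 = 49 elements since f is irreducible of degree 2.)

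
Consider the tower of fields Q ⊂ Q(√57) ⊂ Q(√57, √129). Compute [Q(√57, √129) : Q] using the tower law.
[Q(√57, √129) : Q] = 4

[Q(√57):Q] = 2 (min poly x^2 - 57, irreducible since 57 is squarefree > 1). For the top step, suppose √129 ∈ Q(√57), say √129 = c + d√57 with c, d ∈ Q. Squaring: 129 = c^2 + 57d^2 + 2cd√57. Since √57 ∉ Q this forces 2cd = 0. If d = 0 then √129 = c ∈ Q, contradicting 129 squarefree > 1. If c = 0 then 129 = 57d^2, so 57·129 = (57d)^2 is a perfect square in Q — but 57·129 = 7353 is not a perfect square (since 57 and 129 are distinct squarefree integers). Contradiction. Hence √129 ∉ Q(√57), so x^2 - 129 stays irreducible over Q(√57) and [Q(√57, √129) : Q(√57)] = 2. By the tower law, [Q(√57, √129) : Q] = 2 · 2 = 4.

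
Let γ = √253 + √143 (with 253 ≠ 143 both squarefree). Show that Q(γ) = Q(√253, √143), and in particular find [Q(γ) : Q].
[Q(γ) : Q] = 4 (equivalently, Q(γ) = Q(√253, √143))

Obviously Q(γ) ⊆ Q(√253, √143), and [Q(√253, √143):Q] = 4 (since 253, 143 are distinct squarefree integers > 1 with 36179 not a perfect square). To show equality we compute the minimal polynomial of γ. From γ = √253 + √143: γ^2 = 253 + 2√(36179) + 143 = 396 + 2√(36179), so γ^2 - 396 = 2√(36179); squaring, (γ^2 - 396)^2 = 4·36179, i.e. γ^4 - 792γ^2 + 156816 - 144716 = 0, i.e. γ^4 - 792γ^2 + 12100 = 0. So γ is a root of x^4 - 792x^2 + 12100. This polynomial is irreducible over Q: it has no rational root (each ±√253 ± √143 is irrational), and any factorization into two quadratics over Q would force √(36179) ∈ Q (pairing opposite roots) or √253, √143 ∈ Q (other pairings), all impossible. Hence [Q(γ):Q] = 4 = [Q(√253, √143):Q], so Q(γ) = Q(√253, √143).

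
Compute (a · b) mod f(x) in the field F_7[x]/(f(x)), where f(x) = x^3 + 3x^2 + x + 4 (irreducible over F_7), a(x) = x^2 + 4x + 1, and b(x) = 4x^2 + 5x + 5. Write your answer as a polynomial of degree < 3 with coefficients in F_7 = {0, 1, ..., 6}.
a · b ≡ 5x^2 + 4 (mod f(x))

Multiply in F_7[x]: a(x)·b(x) = (x^2 + 4x + 1)·(4x^2 + 5x + 5) = 4x^4 + x^2 + 4x + 5. This has degree ≥ 3, so divide by f(x) over F_7: 4x^4 + x^2 + 4x + 5 = (4x + 2)·(x^3 + 3x^2 + x + 4) + (5x^2 + 4). Hence a·b ≡ 5x^2 + 4 (mod f). (F_7[x]/(f) is a field with 7^3 = 343 elements since f is irreducible of degree 3.)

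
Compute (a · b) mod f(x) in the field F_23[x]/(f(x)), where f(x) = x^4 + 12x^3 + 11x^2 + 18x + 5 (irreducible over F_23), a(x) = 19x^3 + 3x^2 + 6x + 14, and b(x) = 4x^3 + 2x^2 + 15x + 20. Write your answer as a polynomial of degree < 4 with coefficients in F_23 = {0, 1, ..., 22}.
a · b ≡ 4x^3 + 20x^2 + 4x + 17 (mod f(x))

Multiply in F_23[x]: a(x)·b(x) = (19x^3 + 3x^2 + 6x + 14)·(4x^3 + 2x^2 + 15x + 20) = 7x^6 + 4x^5 + 16x^4 + 10x^3 + 17x^2 + 8x + 4. This has degree ≥ 4, so divide by f(x) over F_23: 7x^6 + 4x^5 + 16x^4 + 10x^3 + 17x^2 + 8x + 4 = (7x^2 + 12x + 2)·(x^4 + 12x^3 + 11x^2 + 18x + 5) + (4x^3 + 20x^2 + 4x + 17). Hence a·b ≡ 4x^3 + 20x^2 + 4x + 17 (mod f). (F_23[x]/(f) is a field with 23^4 = 279841 elements since f is irreducible of degree 4.)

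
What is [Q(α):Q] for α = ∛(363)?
[Q(α):Q] = 3

The minimal polynomial of α is x^3 - 363, irreducible over Q since 363 is not a perfect cube (so x^3 - 363 has no rational root). Hence [Q(α):Q] = deg(m_α) = 3.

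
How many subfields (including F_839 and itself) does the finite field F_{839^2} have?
F_{839^2} has 2 subfields

The subfields of F_{p^n} are exactly the fields F_{p^d} for d | n (each is the fixed field of the unique index-d subgroup of Gal(F_{p^n}/F_p) ≅ Z/nZ). The divisors of n = 2 are {1, 2}, giving 2 subfields: F_{839^1}, F_{839^2}.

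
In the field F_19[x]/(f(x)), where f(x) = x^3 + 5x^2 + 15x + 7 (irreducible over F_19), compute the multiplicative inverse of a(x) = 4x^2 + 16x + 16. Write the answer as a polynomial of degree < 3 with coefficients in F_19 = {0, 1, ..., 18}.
a(x)^(-1) ≡ 5x^2 + 12x + 4 (mod f(x))

Since f is irreducible over F_19, F_19[x]/(f) is a field and a(x) ≠ 0 has an inverse. Apply the extended Euclidean algorithm to f(x) and a(x) in F_19[x]: f(x) = (5x + 5)·a(x) + (7x + 3);  a(x) = (6x + 16)·(7x + 3) + (6). The last nonzero remainder is the constant 6 = gcd(f, a) in F_19. Back-substituting through the division chain expresses 6 = s(x)·a(x) + t(x)·f(x) with s(x) ≡ 11x^2 + 15x + 5 (mod f), so (11x^2 + 15x + 5)·a(x) ≡ 6 (mod f). Multiplying by 6^(-1) ≡ 16 in F_19 gives a(x)^(-1) ≡ 16·(11x^2 + 15x + 5) ≡ 5x^2 + 12x + 4 (mod f). Check: (4x^2 + 16x + 16)·(5x^2 + 12x + 4) = x^4 + 14x^3 + 3x^2 + 9x + 7 ≡ 1 (mod x^3 + 5x^2 + 15x + 7).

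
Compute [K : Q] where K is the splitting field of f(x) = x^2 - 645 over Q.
[K : Q] = 2

f(x) = x^2 - 645 factors as (x - √645)(x + √645). The splitting field is K = Q(√645). Since 645 is squarefree and > 1, it is not a perfect square, so x^2 - 645 is irreducible over Q and [Q(√645) : Q] = 2. Hence [K : Q] = 2.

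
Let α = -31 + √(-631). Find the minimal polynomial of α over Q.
m_α(x) = x^2 + 62x + 1592

From α + 31 = √(-631), squaring gives (α + 31)^2 = -631, i.e. α^2 + 62α + 961 = -631, so α^2 + 62α + 1592 = 0. The discriminant of x^2 + 62x + 1592 is (62)^2 - 4·(1592) = 3844 - 6368 = -2524, and 4·(-631) is not a perfect square in Q since -631 is squarefree and ≠ 1. Hence x^2 + 62x + 1592 is irreducible over Q and is the minimal polynomial of α.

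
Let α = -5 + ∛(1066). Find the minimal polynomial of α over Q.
m_α(x) = x^3 + 15x^2 + 75x - 941

Set β = α + 5 = ∛(1066), so β^3 = 1066. Then (α + 5)^3 - 1066 = 0, i.e. α is a root of g(x) = (x + 5)^3 - 1066 = x^3 + 15x^2 + 75x - 941. Since g(x) = h(x + 5) where h(x) = x^3 - 1066, and h is irreducible over Q (because 1066 is not a perfect cube, so h has no rational root, and a monic cubic with no rational root is irreducible), g is also irreducible (irreducibility is preserved under the substitution x → x + 5). Hence m_α(x) = x^3 + 15x^2 + 75x - 941.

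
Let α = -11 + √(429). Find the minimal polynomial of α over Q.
m_α(x) = x^2 + 22x - 308

From α + 11 = √(429), squaring gives (α + 11)^2 = 429, i.e. α^2 + 22α + 121 = 429, so α^2 + 22α - 308 = 0. The discriminant of x^2 + 22x - 308 is (22)^2 - 4·(-308) = 484 + 1232 = 1716, and 4·(429) is not a perfect square in Q since 429 is squarefree and ≠ 1. Hence x^2 + 22x - 308 is irreducible over Q and is the minimal polynomial of α.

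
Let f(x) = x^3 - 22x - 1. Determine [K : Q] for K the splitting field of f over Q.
[K : Q] = 6

By the rational root test, any rational root of the monic integer polynomial f(x) = x^3 - 22x - 1 must be an integer dividing the constant term -1, i.e. one of ±{1}. Evaluating: f(1) = -22, f(-1) = 20; none is 0, so f has no rational root and is therefore irreducible over Q (a cubic with no linear factor over a field is irreducible). For an irreducible cubic, the Galois group is A_3 or S_3 according as the discriminant disc(f) = -4a^3 - 27b^2 = -4·(-22)^3 - 27·(-1)^2 = 42565 is or is not a square in Q. Here disc(f) = 42565 is not a perfect square in Q, so the Galois group of f over Q is not contained in A_3 and must be all of S_3. The splitting field has degree |S_3| = 6 over Q, so [K : Q] = 6.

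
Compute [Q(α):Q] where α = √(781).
[Q(α):Q] = 2

[Q(α):Q] equals the degree of the minimal polynomial of α. Here α^2 = 781 and x^2 - 781 is irreducible (d = 781 is squarefree, ≠ 1, hence not a square), so deg(m_α) = 2. Thus [Q(α):Q] = 2.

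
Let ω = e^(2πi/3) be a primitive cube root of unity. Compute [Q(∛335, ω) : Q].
[Q(∛335, ω) : Q] = 6

[Q(∛335):Q] = 3 (min poly x^3 - 335, irreducible since 335 is not a perfect cube). [Q(ω):Q] = 2 (min poly x^2 + x + 1). Since Q(∛335) ⊂ R and ω ∉ R, we have ω ∉ Q(∛335), so x^2 + x + 1 remains irreducible over Q(∛335) and [Q(∛335, ω) : Q(∛335)] = 2. By the tower law, [Q(∛335, ω) : Q] = 3 · 2 = 6. (In fact Q(∛335, ω) is the splitting field of x^3 - 335 over Q.)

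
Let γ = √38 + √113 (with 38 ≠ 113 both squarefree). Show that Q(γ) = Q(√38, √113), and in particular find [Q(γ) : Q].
[Q(γ) : Q] = 4 (equivalently, Q(γ) = Q(√38, √113))

Obviously Q(γ) ⊆ Q(√38, √113), and [Q(√38, √113):Q] = 4 (since 38, 113 are distinct squarefree integers > 1 with 4294 not a perfect square). To show equality we compute the minimal polynomial of γ. From γ = √38 + √113: γ^2 = 38 + 2√(4294) + 113 = 151 + 2√(4294), so γ^2 - 151 = 2√(4294); squaring, (γ^2 - 151)^2 = 4·4294, i.e. γ^4 - 302γ^2 + 22801 - 17176 = 0, i.e. γ^4 - 302γ^2 + 5625 = 0. So γ is a root of x^4 - 302x^2 + 5625. This polynomial is irreducible over Q: it has no rational root (each ±√38 ± √113 is irrational), and any factorization into two quadratics over Q would force √(4294) ∈ Q (pairing opposite roots) or √38, √113 ∈ Q (other pairings), all impossible. Hence [Q(γ):Q] = 4 = [Q(√38, √113):Q], so Q(γ) = Q(√38, √113).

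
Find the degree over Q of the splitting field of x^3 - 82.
[K : Q] = 6

The roots of x^3 - 82 are ∛82, ω∛82, ω^2∛82 where ω = e^(2πi/3) is a primitive cube root of unity, so K = Q(∛82, ω). Now [Q(∛82):Q] = 3 (since 82 is not a perfect cube, x^3 - 82 is irreducible) and [Q(ω):Q] = 2. Both 2 and 3 divide [K:Q], and [K:Q] ≤ 3·2 = 6, so [K:Q] = 6. (Equivalently: Q(∛82) ⊂ R but ω ∉ R, so [K : Q(∛82)] = 2.)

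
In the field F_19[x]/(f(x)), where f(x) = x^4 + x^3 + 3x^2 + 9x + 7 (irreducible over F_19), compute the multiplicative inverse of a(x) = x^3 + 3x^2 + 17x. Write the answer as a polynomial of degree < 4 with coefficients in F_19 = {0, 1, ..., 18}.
a(x)^(-1) ≡ 5x^3 + 14x^2 + 15x + 13 (mod f(x))

Since f is irreducible over F_19, F_19[x]/(f) is a field and a(x) ≠ 0 has an inverse. Apply the extended Euclidean algorithm to f(x) and a(x) in F_19[x]: f(x) = (x + 17)·a(x) + (11x^2 + 5x + 7);  a(x) = (7x + 4)·(11x^2 + 5x + 7) + (5x + 10);  (11x^2 + 5x + 7) = (6x + 8)·(5x + 10) + (3). The last nonzero remainder is the constant 3 = gcd(f, a) in F_19. Back-substituting through the division chain expresses 3 = s(x)·a(x) + t(x)·f(x) with s(x) ≡ 15x^3 + 4x^2 + 7x + 1 (mod f), so (15x^3 + 4x^2 + 7x + 1)·a(x) ≡ 3 (mod f). Multiplying by 3^(-1) ≡ 13 in F_19 gives a(x)^(-1) ≡ 13·(15x^3 + 4x^2 + 7x + 1) ≡ 5x^3 + 14x^2 + 15x + 13 (mod f). Check: (x^3 + 3x^2 + 17x)·(5x^3 + 14x^2 + 15x + 13) = 5x^6 + 10x^5 + 9x^4 + 11x^3 + 9x^2 + 12x ≡ 1 (mod x^4 + x^3 + 3x^2 + 9x + 7).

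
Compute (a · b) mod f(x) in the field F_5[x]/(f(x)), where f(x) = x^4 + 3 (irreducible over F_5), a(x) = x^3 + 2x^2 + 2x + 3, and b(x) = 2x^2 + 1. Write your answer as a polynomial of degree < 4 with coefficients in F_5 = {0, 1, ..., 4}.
a · b ≡ 3x^2 + x + 1 (mod f(x))

Multiply in F_5[x]: a(x)·b(x) = (x^3 + 2x^2 + 2x + 3)·(2x^2 + 1) = 2x^5 + 4x^4 + 3x^2 + 2x + 3. This has degree ≥ 4, so divide by f(x) over F_5: 2x^5 + 4x^4 + 3x^2 + 2x + 3 = (2x + 4)·(x^4 + 3) + (3x^2 + x + 1). Hence a·b ≡ 3x^2 + x + 1 (mod f). (F_5[x]/(f) is a field with 5^4 = 625 elements since f is irreducible of degree 4.)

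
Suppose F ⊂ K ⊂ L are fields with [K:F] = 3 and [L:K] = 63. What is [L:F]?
[L:F] = 189

The tower law says that for any tower of field extensions F ⊂ K ⊂ L with finite degrees, [L:F] = [L:K] · [K:F]. Here this gives [L:F] = 63 · 3 = 189.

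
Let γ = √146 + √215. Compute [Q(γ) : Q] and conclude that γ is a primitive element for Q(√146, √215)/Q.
[Q(γ) : Q] = 4 (equivalently, Q(γ) = Q(√146, √215))

Obviously Q(γ) ⊆ Q(√146, √215), and [Q(√146, √215):Q] = 4 (since 146, 215 are distinct squarefree integers > 1 with 31390 not a perfect square). To show equality we compute the minimal polynomial of γ. From γ = √146 + √215: γ^2 = 146 + 2√(31390) + 215 = 361 + 2√(31390), so γ^2 - 361 = 2√(31390); squaring, (γ^2 - 361)^2 = 4·31390, i.e. γ^4 - 722γ^2 + 130321 - 125560 = 0, i.e. γ^4 - 722γ^2 + 4761 = 0. So γ is a root of x^4 - 722x^2 + 4761. This polynomial is irreducible over Q: it has no rational root (each ±√146 ± √215 is irrational), and any factorization into two quadratics over Q would force √(31390) ∈ Q (pairing opposite roots) or √146, √215 ∈ Q (other pairings), all impossible. Hence [Q(γ):Q] = 4 = [Q(√146, √215):Q], so Q(γ) = Q(√146, √215).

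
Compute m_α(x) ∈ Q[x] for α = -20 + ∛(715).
m_α(x) = x^3 + 60x^2 + 1200x + 7285

Set β = α + 20 = ∛(715), so β^3 = 715. Then (α + 20)^3 - 715 = 0, i.e. α is a root of g(x) = (x + 20)^3 - 715 = x^3 + 60x^2 + 1200x + 7285. Since g(x) = h(x + 20) where h(x) = x^3 - 715, and h is irreducible over Q (because 715 is not a perfect cube, so h has no rational root, and a monic cubic with no rational root is irreducible), g is also irreducible (irreducibility is preserved under the substitution x → x + 20). Hence m_α(x) = x^3 + 60x^2 + 1200x + 7285.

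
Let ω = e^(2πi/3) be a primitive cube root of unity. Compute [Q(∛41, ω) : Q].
[Q(∛41, ω) : Q] = 6

[Q(∛41):Q] = 3 (min poly x^3 - 41, irreducible since 41 is not a perfect cube). [Q(ω):Q] = 2 (min poly x^2 + x + 1). Since Q(∛41) ⊂ R and ω ∉ R, we have ω ∉ Q(∛41), so x^2 + x + 1 remains irreducible over Q(∛41) and [Q(∛41, ω) : Q(∛41)] = 2. By the tower law, [Q(∛41, ω) : Q] = 3 · 2 = 6. (In fact Q(∛41, ω) is the splitting field of x^3 - 41 over Q.)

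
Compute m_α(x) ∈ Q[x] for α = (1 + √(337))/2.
m_α(x) = x^2 - x - 84

From 2α - 1 = √(337), squaring gives (2α - 1)^2 = 337, i.e. 4α^2 - 4α + 1 = 337, so α^2 - α + (1 - 337)/4 = 0. Since 337 ≡ 1 (mod 4), (1 - 337)/4 = -84 ∈ Z. The polynomial x^2 - x - 84 has discriminant 1 - 4·(-84) = 337, which is not a perfect square in Q (d = 337 is squarefree and ≠ 1), so x^2 - x - 84 is irreducible over Q. It is the minimal polynomial of α.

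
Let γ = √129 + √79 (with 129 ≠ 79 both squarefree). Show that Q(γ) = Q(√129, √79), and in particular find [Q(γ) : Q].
[Q(γ) : Q] = 4 (equivalently, Q(γ) = Q(√129, √79))

Obviously Q(γ) ⊆ Q(√129, √79), and [Q(√129, √79):Q] = 4 (since 129, 79 are distinct squarefree integers > 1 with 10191 not a perfect square). To show equality we compute the minimal polynomial of γ. From γ = √129 + √79: γ^2 = 129 + 2√(10191) + 79 = 208 + 2√(10191), so γ^2 - 208 = 2√(10191); squaring, (γ^2 - 208)^2 = 4·10191, i.e. γ^4 - 416γ^2 + 43264 - 40764 = 0, i.e. γ^4 - 416γ^2 + 2500 = 0. So γ is a root of x^4 - 416x^2 + 2500. This polynomial is irreducible over Q: it has no rational root (each ±√129 ± √79 is irrational), and any factorization into two quadratics over Q would force √(10191) ∈ Q (pairing opposite roots) or √129, √79 ∈ Q (other pairings), all impossible. Hence [Q(γ):Q] = 4 = [Q(√129, √79):Q], so Q(γ) = Q(√129, √79).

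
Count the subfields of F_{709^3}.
F_{709^3} has 2 subfields

The subfields of F_{p^n} are exactly the fields F_{p^d} for d | n (each is the fixed field of the unique index-d subgroup of Gal(F_{p^n}/F_p) ≅ Z/nZ). The divisors of n = 3 are {1, 3}, giving 2 subfields: F_{709^1}, F_{709^3}.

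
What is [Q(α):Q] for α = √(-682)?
[Q(α):Q] = 2

[Q(α):Q] equals the degree of the minimal polynomial of α. Here α^2 = -682 and x^2 + 682 is irreducible (d = -682 is squarefree, ≠ 1, hence not a square), so deg(m_α) = 2. Thus [Q(α):Q] = 2.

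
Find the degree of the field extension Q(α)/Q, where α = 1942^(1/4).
[Q(α):Q] = 4

α is a root of x^4 - 1942. By Eisenstein's criterion at the prime p = 2 (which divides the constant term 1942 but p^2 = 4 does not, since 1942 is squarefree), x^4 - 1942 is irreducible over Q. Hence [Q(α):Q] = 4.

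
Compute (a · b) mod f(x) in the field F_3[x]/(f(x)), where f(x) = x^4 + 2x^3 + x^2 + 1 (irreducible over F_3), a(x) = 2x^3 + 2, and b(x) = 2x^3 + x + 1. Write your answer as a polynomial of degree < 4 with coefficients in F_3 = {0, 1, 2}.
a · b ≡ x^3 + x (mod f(x))

Multiply in F_3[x]: a(x)·b(x) = (2x^3 + 2)·(2x^3 + x + 1) = x^6 + 2x^4 + 2x + 2. This has degree ≥ 4, so divide by f(x) over F_3: x^6 + 2x^4 + 2x + 2 = (x^2 + x + 2)·(x^4 + 2x^3 + x^2 + 1) + (x^3 + x). Hence a·b ≡ x^3 + x (mod f). (F_3[x]/(f) is a field with 3^4 = 81 elements since f is irreducible of degree 4.)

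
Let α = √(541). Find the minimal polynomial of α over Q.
m_α(x) = x^2 - 541

α satisfies α^2 - 541 = 0, so x^2 - 541 annihilates α. Since d = 541 is squarefree and ≠ 1, it is not a perfect square in Q, so x^2 - 541 has no rational root and is therefore irreducible over Q (a degree-2 polynomial over a field is irreducible iff it has no root). Hence m_α(x) = x^2 - 541.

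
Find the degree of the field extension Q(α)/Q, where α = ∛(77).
[Q(α):Q] = 3

The minimal polynomial of α is x^3 - 77, irreducible over Q since 77 is not a perfect cube (so x^3 - 77 has no rational root). Hence [Q(α):Q] = deg(m_α) = 3.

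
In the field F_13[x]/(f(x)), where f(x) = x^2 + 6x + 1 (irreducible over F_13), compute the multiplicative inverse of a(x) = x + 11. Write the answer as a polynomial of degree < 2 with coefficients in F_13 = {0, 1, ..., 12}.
a(x)^(-1) ≡ 3x + 11 (mod f(x))

Since f is irreducible over F_13, F_13[x]/(f) is a field and a(x) ≠ 0 has an inverse. Apply the extended Euclidean algorithm to f(x) and a(x) in F_13[x]: f(x) = (x + 8)·a(x) + (4). The last nonzero remainder is the constant 4 = gcd(f, a) in F_13. Back-substituting through the division chain expresses 4 = s(x)·a(x) + t(x)·f(x) with s(x) ≡ 12x + 5 (mod f), so (12x + 5)·a(x) ≡ 4 (mod f). Multiplying by 4^(-1) ≡ 10 in F_13 gives a(x)^(-1) ≡ 10·(12x + 5) ≡ 3x + 11 (mod f). Check: (x + 11)·(3x + 11) = 3x^2 + 5x + 4 ≡ 1 (mod x^2 + 6x + 1).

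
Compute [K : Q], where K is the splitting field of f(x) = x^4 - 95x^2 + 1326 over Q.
[K : Q] = 4

Solving the quadratic in x^2: x^2 = (95 ± √(95^2 - 4·1326))/2 = (95 ± √3721)/2 = (95 ± 61)/2, giving x^2 = 17 or x^2 = 78. So f(x) = (x^2 - 17)(x^2 - 78) and the roots of f are ±√17, ±√78. Hence the splitting field is K = Q(√17, √78). Since 17 and 78 are distinct squarefree integers > 1, their product 1326 is not a perfect square, so √78 ∉ Q(√17). By the tower law [K:Q] = [Q(√17,√78):Q(√17)] · [Q(√17):Q] = 2 · 2 = 4.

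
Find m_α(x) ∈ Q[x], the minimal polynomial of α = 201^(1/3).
m_α(x) = x^3 - 201

α satisfies α^3 = 201, so x^3 - 201 annihilates α. By the rational root test, a rational root p/q (in lowest terms) of x^3 - 201 would satisfy p^3 = 201 q^3, forcing q = 1 and p^3 = 201; but 201 is not a perfect cube, contradiction. A monic cubic over Q with no rational root is irreducible (any nontrivial factorization would include a linear factor). Hence x^3 - 201 is the minimal polynomial of α, and in particular [Q(α):Q] = 3.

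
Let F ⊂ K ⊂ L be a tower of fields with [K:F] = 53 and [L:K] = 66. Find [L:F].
[L:F] = 3498

The tower law says that for any tower of field extensions F ⊂ K ⊂ L with finite degrees, [L:F] = [L:K] · [K:F]. Here this gives [L:F] = 66 · 53 = 3498.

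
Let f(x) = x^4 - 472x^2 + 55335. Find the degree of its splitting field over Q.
[K : Q] = 4

Solving the quadratic in x^2: x^2 = (472 ± √(472^2 - 4·55335))/2 = (472 ± √1444)/2 = (472 ± 38)/2, giving x^2 = 217 or x^2 = 255. So f(x) = (x^2 - 217)(x^2 - 255) and the roots of f are ±√217, ±√255. Hence the splitting field is K = Q(√217, √255). Since 217 and 255 are distinct squarefree integers > 1, their product 55335 is not a perfect square, so √255 ∉ Q(√217). By the tower law [K:Q] = [Q(√217,√255):Q(√217)] · [Q(√217):Q] = 2 · 2 = 4.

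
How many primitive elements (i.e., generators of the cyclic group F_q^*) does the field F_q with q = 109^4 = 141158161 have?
There are φ(141158160) = 31518720 primitive elements

F_q^* is cyclic of order q - 1 = 141158160. A cyclic group of order m has exactly φ(m) generators. Here m = 141158160 = 2^4 · 3^3 · 5 · 11 · 13 · 457, so the number of primitive elements is φ(141158160) = 31518720.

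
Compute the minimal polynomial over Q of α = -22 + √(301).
m_α(x) = x^2 + 44x + 183

From α + 22 = √(301), squaring gives (α + 22)^2 = 301, i.e. α^2 + 44α + 484 = 301, so α^2 + 44α + 183 = 0. The discriminant of x^2 + 44x + 183 is (44)^2 - 4·(183) = 1936 - 732 = 1204, and 4·(301) is not a perfect square in Q since 301 is squarefree and ≠ 1. Hence x^2 + 44x + 183 is irreducible over Q and is the minimal polynomial of α.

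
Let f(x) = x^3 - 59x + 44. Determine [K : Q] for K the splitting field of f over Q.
[K : Q] = 6

By the rational root test, any rational root of the monic integer polynomial f(x) = x^3 - 59x + 44 must be an integer dividing the constant term 44, i.e. one of ±{1, 2, 4, 11, 22, 44}. Evaluating: f(1) = -14, f(-1) = 102, f(2) = -66, f(-2) = 154, f(4) = -128, f(-4) = 216, f(11) = 726, f(-11) = -638, f(22) = 9394, f(-22) = -9306, f(44) = 82632, f(-44) = -82544; none is 0, so f has no rational root and is therefore irreducible over Q (a cubic with no linear factor over a field is irreducible). For an irreducible cubic, the Galois group is A_3 or S_3 according as the discriminant disc(f) = -4a^3 - 27b^2 = -4·(-59)^3 - 27·(44)^2 = 769244 is or is not a square in Q. Here disc(f) = 769244 is not a perfect square in Q, so the Galois group of f over Q is not contained in A_3 and must be all of S_3. The splitting field has degree |S_3| = 6 over Q, so [K : Q] = 6.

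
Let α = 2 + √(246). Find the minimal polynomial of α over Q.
m_α(x) = x^2 - 4x - 242

From α - 2 = √(246), squaring gives (α - 2)^2 = 246, i.e. α^2 - 4α + 4 = 246, so α^2 - 4α - 242 = 0. The discriminant of x^2 - 4x - 242 is (-4)^2 - 4·(-242) = 16 + 968 = 984, and 4·(246) is not a perfect square in Q since 246 is squarefree and ≠ 1. Hence x^2 - 4x - 242 is irreducible over Q and is the minimal polynomial of α.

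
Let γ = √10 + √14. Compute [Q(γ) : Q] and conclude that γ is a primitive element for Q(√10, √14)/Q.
[Q(γ) : Q] = 4 (equivalently, Q(γ) = Q(√10, √14))

Obviously Q(γ) ⊆ Q(√10, √14), and [Q(√10, √14):Q] = 4 (since 10, 14 are distinct squarefree integers > 1 with 140 not a perfect square). To show equality we compute the minimal polynomial of γ. From γ = √10 + √14: γ^2 = 10 + 2√(140) + 14 = 24 + 2√(140), so γ^2 - 24 = 2√(140); squaring, (γ^2 - 24)^2 = 4·140, i.e. γ^4 - 48γ^2 + 576 - 560 = 0, i.e. γ^4 - 48γ^2 + 16 = 0. So γ is a root of x^4 - 48x^2 + 16. This polynomial is irreducible over Q: it has no rational root (each ±√10 ± √14 is irrational), and any factorization into two quadratics over Q would force √(140) ∈ Q (pairing opposite roots) or √10, √14 ∈ Q (other pairings), all impossible. Hence [Q(γ):Q] = 4 = [Q(√10, √14):Q], so Q(γ) = Q(√10, √14).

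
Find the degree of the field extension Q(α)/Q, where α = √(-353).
[Q(α):Q] = 2

[Q(α):Q] equals the degree of the minimal polynomial of α. Here α^2 = -353 and x^2 + 353 is irreducible (d = -353 is squarefree, ≠ 1, hence not a square), so deg(m_α) = 2. Thus [Q(α):Q] = 2.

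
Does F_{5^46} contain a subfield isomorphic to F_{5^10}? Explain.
No: F_{5^10} is not a subfield of F_{5^46}

F_{p^m} embeds in F_{p^n} iff m | n. Here 10 ∤ 46 (since 46 = 4·10 + 6 with remainder 6 ≠ 0), so F_{5^10} is not a subfield of F_{5^46}. Equivalently: if it were, the tower law would give 10 = [F_{5^10}:F_5] dividing [F_{5^46}:F_5] = 46, contradiction.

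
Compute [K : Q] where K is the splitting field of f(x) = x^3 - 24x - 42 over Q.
[K : Q] = 6

By the rational root test, any rational root of the monic integer polynomial f(x) = x^3 - 24x - 42 must be an integer dividing the constant term -42, i.e. one of ±{1, 2, 3, 6, 7, 14, 21, 42}. Evaluating: f(1) = -65, f(-1) = -19, f(2) = -82, f(-2) = -2, f(3) = -87, f(-3) = 3, f(6) = 30, f(-6) = -114, f(7) = 133, f(-7) = -217, f(14) = 2366, f(-14) = -2450, f(21) = 8715, f(-21) = -8799, f(42) = 73038, f(-42) = -73122; none is 0, so f has no rational root and is therefore irreducible over Q (a cubic with no linear factor over a field is irreducible). For an irreducible cubic, the Galois group is A_3 or S_3 according as the discriminant disc(f) = -4a^3 - 27b^2 = -4·(-24)^3 - 27·(-42)^2 = 7668 is or is not a square in Q. Here disc(f) = 7668 is not a perfect square in Q, so the Galois group of f over Q is not contained in A_3 and must be all of S_3. The splitting field has degree |S_3| = 6 over Q, so [K : Q] = 6.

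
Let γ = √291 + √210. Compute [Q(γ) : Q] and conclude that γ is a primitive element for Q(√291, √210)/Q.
[Q(γ) : Q] = 4 (equivalently, Q(γ) = Q(√291, √210))

Obviously Q(γ) ⊆ Q(√291, √210), and [Q(√291, √210):Q] = 4 (since 291, 210 are distinct squarefree integers > 1 with 61110 not a perfect square). To show equality we compute the minimal polynomial of γ. From γ = √291 + √210: γ^2 = 291 + 2√(61110) + 210 = 501 + 2√(61110), so γ^2 - 501 = 2√(61110); squaring, (γ^2 - 501)^2 = 4·61110, i.e. γ^4 - 1002γ^2 + 251001 - 244440 = 0, i.e. γ^4 - 1002γ^2 + 6561 = 0. So γ is a root of x^4 - 1002x^2 + 6561. This polynomial is irreducible over Q: it has no rational root (each ±√291 ± √210 is irrational), and any factorization into two quadratics over Q would force √(61110) ∈ Q (pairing opposite roots) or √291, √210 ∈ Q (other pairings), all impossible. Hence [Q(γ):Q] = 4 = [Q(√291, √210):Q], so Q(γ) = Q(√291, √210).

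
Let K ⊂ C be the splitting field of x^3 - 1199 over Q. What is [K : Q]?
[K : Q] = 6

The roots of x^3 - 1199 are ∛1199, ω∛1199, ω^2∛1199 where ω = e^(2πi/3) is a primitive cube root of unity, so K = Q(∛1199, ω). Now [Q(∛1199):Q] = 3 (since 1199 is not a perfect cube, x^3 - 1199 is irreducible) and [Q(ω):Q] = 2. Both 2 and 3 divide [K:Q], and [K:Q] ≤ 3·2 = 6, so [K:Q] = 6. (Equivalently: Q(∛1199) ⊂ R but ω ∉ R, so [K : Q(∛1199)] = 2.)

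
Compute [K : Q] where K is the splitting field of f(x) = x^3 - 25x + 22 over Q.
[K : Q] = 6

By the rational root test, any rational root of the monic integer polynomial f(x) = x^3 - 25x + 22 must be an integer dividing the constant term 22, i.e. one of ±{1, 2, 11, 22}. Evaluating: f(1) = -2, f(-1) = 46, f(2) = -20, f(-2) = 64, f(11) = 1078, f(-11) = -1034, f(22) = 10120, f(-22) = -10076; none is 0, so f has no rational root and is therefore irreducible over Q (a cubic with no linear factor over a field is irreducible). For an irreducible cubic, the Galois group is A_3 or S_3 according as the discriminant disc(f) = -4a^3 - 27b^2 = -4·(-25)^3 - 27·(22)^2 = 49432 is or is not a square in Q. Here disc(f) = 49432 is not a perfect square in Q, so the Galois group of f over Q is not contained in A_3 and must be all of S_3. The splitting field has degree |S_3| = 6 over Q, so [K : Q] = 6.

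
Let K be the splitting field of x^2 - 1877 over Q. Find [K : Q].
[K : Q] = 2

f(x) = x^2 - 1877 factors as (x - √1877)(x + √1877). The splitting field is K = Q(√1877). Since 1877 is squarefree and > 1, it is not a perfect square, so x^2 - 1877 is irreducible over Q and [Q(√1877) : Q] = 2. Hence [K : Q] = 2.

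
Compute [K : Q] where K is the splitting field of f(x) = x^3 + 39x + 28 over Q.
[K : Q] = 6

By the rational root test, any rational root of the monic integer polynomial f(x) = x^3 + 39x + 28 must be an integer dividing the constant term 28, i.e. one of ±{1, 2, 4, 7, 14, 28}. Evaluating: f(1) = 68, f(-1) = -12, f(2) = 114, f(-2) = -58, f(4) = 248, f(-4) = -192, f(7) = 644, f(-7) = -588, f(14) = 3318, f(-14) = -3262, f(28) = 23072, f(-28) = -23016; none is 0, so f has no rational root and is therefore irreducible over Q (a cubic with no linear factor over a field is irreducible). For an irreducible cubic, the Galois group is A_3 or S_3 according as the discriminant disc(f) = -4a^3 - 27b^2 = -4·(39)^3 - 27·(28)^2 = -258444 is or is not a square in Q. Here disc(f) = -258444 is not a perfect square in Q, so the Galois group of f over Q is not contained in A_3 and must be all of S_3. The splitting field has degree |S_3| = 6 over Q, so [K : Q] = 6.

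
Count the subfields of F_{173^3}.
F_{173^3} has 2 subfields

The subfields of F_{p^n} are exactly the fields F_{p^d} for d | n (each is the fixed field of the unique index-d subgroup of Gal(F_{p^n}/F_p) ≅ Z/nZ). The divisors of n = 3 are {1, 3}, giving 2 subfields: F_{173^1}, F_{173^3}.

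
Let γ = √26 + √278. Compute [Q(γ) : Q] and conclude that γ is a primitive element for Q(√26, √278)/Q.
[Q(γ) : Q] = 4 (equivalently, Q(γ) = Q(√26, √278))

Obviously Q(γ) ⊆ Q(√26, √278), and [Q(√26, √278):Q] = 4 (since 26, 278 are distinct squarefree integers > 1 with 7228 not a perfect square). To show equality we compute the minimal polynomial of γ. From γ = √26 + √278: γ^2 = 26 + 2√(7228) + 278 = 304 + 2√(7228), so γ^2 - 304 = 2√(7228); squaring, (γ^2 - 304)^2 = 4·7228, i.e. γ^4 - 608γ^2 + 92416 - 28912 = 0, i.e. γ^4 - 608γ^2 + 63504 = 0. So γ is a root of x^4 - 608x^2 + 63504. This polynomial is irreducible over Q: it has no rational root (each ±√26 ± √278 is irrational), and any factorization into two quadratics over Q would force √(7228) ∈ Q (pairing opposite roots) or √26, √278 ∈ Q (other pairings), all impossible. Hence [Q(γ):Q] = 4 = [Q(√26, √278):Q], so Q(γ) = Q(√26, √278).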